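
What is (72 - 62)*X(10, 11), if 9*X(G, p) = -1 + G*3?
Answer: 290/9 ≈ 32.222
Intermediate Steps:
X(G, p) = -1/9 + G/3 (X(G, p) = (-1 + G*3)/9 = (-1 + 3*G)/9 = -1/9 + G/3)
(72 - 62)*X(10, 11) = (72 - 62)*(-1/9 + (1/3)*10) = 10*(-1/9 + 10/3) = 10*(29/9) = 290/9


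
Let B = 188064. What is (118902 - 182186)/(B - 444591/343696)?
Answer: -21750457664/64636399953 ≈ -0.33650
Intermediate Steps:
(118902 - 182186)/(B - 444591/343696) = (118902 - 182186)/(188064 - 444591/343696) = -63284/(188064 - 444591*1/343696) = -63284/(188064 - 444591/343696) = -63284/64636399953/343696 = -63284*343696/64636399953 = -21750457664/64636399953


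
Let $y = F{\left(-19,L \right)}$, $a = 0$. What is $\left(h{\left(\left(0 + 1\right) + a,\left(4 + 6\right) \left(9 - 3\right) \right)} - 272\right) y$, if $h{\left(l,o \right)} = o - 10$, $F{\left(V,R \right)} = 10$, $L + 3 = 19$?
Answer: $-2220$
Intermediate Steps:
$L = 16$ ($L = -3 + 19 = 16$)
$h{\left(l,o \right)} = -10 + o$ ($h{\left(l,o \right)} = o - 10 = -10 + o$)
$y = 10$
$\left(h{\left(\left(0 + 1\right) + a,\left(4 + 6\right) \left(9 - 3\right) \right)} - 272\right) y = \left(\left(-10 + \left(4 + 6\right) \left(9 - 3\right)\right) - 272\right) 10 = \left(\left(-10 + 10 \cdot 6\right) - 272\right) 10 = \left(\left(-10 + 60\right) - 272\right) 10 = \left(50 - 272\right) 10 = \left(-222\right) 10 = -2220$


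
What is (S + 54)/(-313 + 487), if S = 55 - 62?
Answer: 47/174 ≈ 0.27011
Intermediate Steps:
S = -7
(S + 54)/(-313 + 487) = (-7 + 54)/(-313 + 487) = 47/174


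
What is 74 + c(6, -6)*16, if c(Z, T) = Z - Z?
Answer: 74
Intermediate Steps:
c(Z, T) = 0
74 + c(6, -6)*16 = 74 + 0*16 = 74 + 0 = 74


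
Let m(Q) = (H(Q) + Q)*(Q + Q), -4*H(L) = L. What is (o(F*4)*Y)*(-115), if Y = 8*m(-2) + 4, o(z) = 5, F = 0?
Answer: -29900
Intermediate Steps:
H(L) = -L/4
m(Q) = 3*Q²/2 (m(Q) = (-Q/4 + Q)*(Q + Q) = (3*Q/4)*(2*Q) = 3*Q²/2)
Y = 52 (Y = 8*((3/2)*(-2)²) + 4 = 8*((3/2)*4) + 4 = 8*6 + 4 = 48 + 4 = 52)
(o(F*4)*Y)*(-115) = (5*52)*(-115) = 260*(-115) = -29900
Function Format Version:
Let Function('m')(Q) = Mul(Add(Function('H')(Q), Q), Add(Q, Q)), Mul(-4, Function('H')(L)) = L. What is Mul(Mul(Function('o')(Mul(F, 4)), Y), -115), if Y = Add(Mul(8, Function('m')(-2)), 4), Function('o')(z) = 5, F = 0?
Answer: -29900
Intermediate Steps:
Function('H')(L) = Mul(Rational(-1, 4), L)
Function('m')(Q) = Mul(Rational(3, 2), Pow(Q, 2)) (Function('m')(Q) = Mul(Add(Mul(Rational(-1, 4), Q), Q), Add(Q, Q)) = Mul(Mul(Rational(3, 4), Q), Mul(2, Q)) = Mul(Rational(3, 2), Pow(Q, 2)))
Y = 52 (Y = Add(Mul(8, Mul(Rational(3, 2), Pow(-2, 2))), 4) = Add(Mul(8, Mul(Rational(3, 2), 4)), 4) = Add(Mul(8, 6), 4) = Add(48, 4) = 52)
Mul(Mul(Function('o')(Mul(F, 4)), Y), -115) = Mul(Mul(5, 52), -115) = Mul(260, -115) = -29900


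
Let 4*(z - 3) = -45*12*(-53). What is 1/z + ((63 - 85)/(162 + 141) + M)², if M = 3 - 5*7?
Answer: 225332734867/219056274 ≈ 1028.7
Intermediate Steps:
z = 7158 (z = 3 + (-45*12*(-53))/4 = 3 + (-540*(-53))/4 = 3 + (¼)*28620 = 3 + 7155 = 7158)
M = -32 (M = 3 - 35 = -32)
1/z + ((63 - 85)/(162 + 141) + M)² = 1/7158 + ((63 - 85)/(162 + 141) - 32)² = 1/7158 + (-22/303 - 32)² = 1/7158 + (-9718/303)² = 1/7158 + 94439524/91809 = 225332734867/219056274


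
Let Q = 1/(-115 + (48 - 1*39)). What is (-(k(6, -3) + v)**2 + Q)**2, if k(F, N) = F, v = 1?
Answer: 26988025/11236 ≈ 2401.9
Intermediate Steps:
Q = -1/106 (Q = 1/(-115 + (48 - 39)) = 1/(-115 + 9) = 1/(-106) = -1/106 ≈ -0.0094340)
(-(k(6, -3) + v)**2 + Q)**2 = (-(6 + 1)**2 - 1/106)**2 = (-1*7**2 - 1/106)**2 = (-1*49 - 1/106)**2 = (-49 - 1/106)**2 = (-5195/106)**2 = 26988025/11236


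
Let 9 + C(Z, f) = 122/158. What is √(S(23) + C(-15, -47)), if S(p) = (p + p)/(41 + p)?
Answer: I*√2999314/632 ≈ 2.7403*I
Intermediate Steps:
C(Z, f) = -650/79 (C(Z, f) = -9 + 122/158 = -9 + 122*(1/158) = -9 + 61/79 = -650/79)
S(p) = 2*p/(41 + p) (S(p) = (2*p)/(41 + p) = 2*p/(41 + p))
√(S(23) + C(-15, -47)) = √(2*23/(41 + 23) - 650/79) = √(2*23/64 - 650/79) = √(2*23*(1/64) - 650/79) = √(23/32 - 650/79) = √(-18983/2528) = I*√2999314/632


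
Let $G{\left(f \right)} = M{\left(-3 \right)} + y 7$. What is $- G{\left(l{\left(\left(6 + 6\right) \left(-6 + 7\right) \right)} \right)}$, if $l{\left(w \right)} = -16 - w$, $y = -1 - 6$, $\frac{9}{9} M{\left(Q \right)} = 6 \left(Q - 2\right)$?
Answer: $79$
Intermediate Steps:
$M{\left(Q \right)} = -12 + 6 Q$ ($M{\left(Q \right)} = 6 \left(Q - 2\right) = 6 \left(-2 + Q\right) = -12 + 6 Q$)
$y = -7$ ($y = -1 - 6 = -7$)
$G{\left(f \right)} = -79$ ($G{\left(f \right)} = \left(-12 + 6 \left(-3\right)\right) - 49 = \left(-12 - 18\right) - 49 = -30 - 49 = -79$)
$- G{\left(l{\left(\left(6 + 6\right) \left(-6 + 7\right) \right)} \right)} = \left(-1\right) \left(-79\right) = 79$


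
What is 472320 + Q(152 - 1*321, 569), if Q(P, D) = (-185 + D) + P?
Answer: 472535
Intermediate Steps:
Q(P, D) = -185 + D + P
472320 + Q(152 - 1*321, 569) = 472320 + (-185 + 569 + (152 - 1*321)) = 472320 + (-185 + 569 + (152 - 321)) = 472320 + (-185 + 569 - 169) = 472320 + 215 = 472535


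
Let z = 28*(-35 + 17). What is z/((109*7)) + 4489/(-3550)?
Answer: -744901/386950 ≈ -1.9251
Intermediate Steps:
z = -504 (z = 28*(-18) = -504)
z/((109*7)) + 4489/(-3550) = -504/(109*7) + 4489/(-3550) = -504/763 + 4489*(-1/3550) = -504*1/763 - 4489/3550 = -72/109 - 4489/3550 = -744901/386950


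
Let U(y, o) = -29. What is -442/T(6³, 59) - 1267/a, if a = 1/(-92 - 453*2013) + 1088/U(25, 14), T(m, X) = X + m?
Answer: 10557719591647/328247839975 ≈ 32.164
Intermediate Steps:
a = -1193628509/31815465 (a = 1/(-92 - 453*2013) + 1088/(-29) = (1/2013)/(-545) + 1088*(-1/29) = -1/545*1/2013 - 1088/29 = -1/1097085 - 1088/29 = -1193628509/31815465 ≈ -37.517)
-442/T(6³, 59) - 1267/a = -442/(59 + 6³) - 1267/(-1193628509/31815465) = -442/(59 + 216) - 1267*(-31815465/1193628509) = -442/275 + 40310194155/1193628509 = 10557719591647/328247839975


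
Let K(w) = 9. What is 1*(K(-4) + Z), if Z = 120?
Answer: 129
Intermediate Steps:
1*(K(-4) + Z) = 1*(9 + 120) = 1*129 = 129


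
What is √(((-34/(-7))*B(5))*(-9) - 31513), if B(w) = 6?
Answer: I*√1556989/7 ≈ 178.26*I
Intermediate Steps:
√(((-34/(-7))*B(5))*(-9) - 31513) = √((-34/(-7)*6)*(-9) - 31513) = √((-34*(-⅐)*6)*(-9) - 31513) = √(((34/7)*6)*(-9) - 31513) = √((204/7)*(-9) - 31513) = √(-1836/7 - 31513) = √(-222427/7) = I*√1556989/7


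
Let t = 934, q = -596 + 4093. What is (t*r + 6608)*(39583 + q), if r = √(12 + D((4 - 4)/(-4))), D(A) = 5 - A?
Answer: 284672640 + 40236720*√17 ≈ 4.5057e+8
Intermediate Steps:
q = 3497
r = √17 (r = √(12 + (5 - (4 - 4)/(-4))) = √(12 + (5 - 0*(-1)/4)) = √(12 + (5 - 1*0)) = √(12 + (5 + 0)) = √(12 + 5) = √17 ≈ 4.1231)
(t*r + 6608)*(39583 + q) = (934*√17 + 6608)*(39583 + 3497) = (6608 + 934*√17)*43080 = 284672640 + 40236720*√17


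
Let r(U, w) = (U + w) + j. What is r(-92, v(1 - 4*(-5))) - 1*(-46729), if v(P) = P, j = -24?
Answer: 46634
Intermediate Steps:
r(U, w) = -24 + U + w (r(U, w) = (U + w) - 24 = -24 + U + w)
r(-92, v(1 - 4*(-5))) - 1*(-46729) = (-24 - 92 + (1 - 4*(-5))) - 1*(-46729) = (-24 - 92 + (1 + 20)) + 46729 = (-24 - 92 + 21) + 46729 = -95 + 46729 = 46634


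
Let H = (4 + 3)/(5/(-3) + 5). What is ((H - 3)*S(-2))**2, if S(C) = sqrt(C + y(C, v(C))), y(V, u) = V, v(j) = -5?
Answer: -81/25 ≈ -3.2400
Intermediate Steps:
H = 21/10 (H = 7/(5*(-1/3) + 5) = 7/(-5/3 + 5) = 7/(10/3) = 7*(3/10) = 21/10 ≈ 2.1000)
S(C) = sqrt(2)*sqrt(C) (S(C) = sqrt(C + C) = sqrt(2*C) = sqrt(2)*sqrt(C))
((H - 3)*S(-2))**2 = ((21/10 - 3)*(sqrt(2)*sqrt(-2)))**2 = (-9*sqrt(2)*I*sqrt(2)/10)**2 = (-9*I/5)**2 = -81/25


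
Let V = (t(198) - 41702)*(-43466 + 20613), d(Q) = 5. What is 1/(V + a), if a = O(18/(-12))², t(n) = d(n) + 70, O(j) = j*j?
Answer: 16/15220829377 ≈ 1.0512e-9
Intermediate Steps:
O(j) = j²
t(n) = 75 (t(n) = 5 + 70 = 75)
a = 81/16 (a = ((18/(-12))²)² = ((18*(-1/12))²)² = ((-3/2)²)² = (9/4)² = 81/16 ≈ 5.0625)
V = 951301831 (V = (75 - 41702)*(-43466 + 20613) = -41627*(-22853) = 951301831)
1/(V + a) = 1/(951301831 + 81/16) = 1/(15220829377/16) = 16/15220829377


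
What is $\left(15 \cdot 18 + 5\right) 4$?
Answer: $1100$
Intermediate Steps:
$\left(15 \cdot 18 + 5\right) 4 = \left(270 + 5\right) 4 = 275 \cdot 4 = 1100$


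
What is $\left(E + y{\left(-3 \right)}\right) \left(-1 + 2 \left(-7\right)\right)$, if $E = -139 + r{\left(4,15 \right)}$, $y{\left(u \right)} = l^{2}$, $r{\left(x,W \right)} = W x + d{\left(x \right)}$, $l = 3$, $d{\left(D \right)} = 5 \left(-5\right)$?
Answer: $1425$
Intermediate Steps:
$d{\left(D \right)} = -25$
$r{\left(x,W \right)} = -25 + W x$ ($r{\left(x,W \right)} = W x - 25 = -25 + W x$)
$y{\left(u \right)} = 9$ ($y{\left(u \right)} = 3^{2} = 9$)
$E = -104$ ($E = -139 + \left(-25 + 15 \cdot 4\right) = -139 + \left(-25 + 60\right) = -139 + 35 = -104$)
$\left(E + y{\left(-3 \right)}\right) \left(-1 + 2 \left(-7\right)\right) = \left(-104 + 9\right) \left(-1 + 2 \left(-7\right)\right) = - 95 \left(-1 - 14\right) = \left(-95\right) \left(-15\right) = 1425$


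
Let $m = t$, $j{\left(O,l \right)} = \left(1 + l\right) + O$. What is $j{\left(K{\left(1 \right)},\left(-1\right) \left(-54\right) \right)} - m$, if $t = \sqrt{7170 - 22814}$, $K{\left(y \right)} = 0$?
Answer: $55 - 2 i \sqrt{3911} \approx 55.0 - 125.08 i$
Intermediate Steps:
$j{\left(O,l \right)} = 1 + O + l$
$t = 2 i \sqrt{3911}$ ($t = \sqrt{-15644} = 2 i \sqrt{3911} \approx 125.08 i$)
$m = 2 i \sqrt{3911} \approx 125.08 i$
$j{\left(K{\left(1 \right)},\left(-1\right) \left(-54\right) \right)} - m = \left(1 + 0 - -54\right) - 2 i \sqrt{3911} = \left(1 + 0 + 54\right) - 2 i \sqrt{3911} = 55 - 2 i \sqrt{3911}$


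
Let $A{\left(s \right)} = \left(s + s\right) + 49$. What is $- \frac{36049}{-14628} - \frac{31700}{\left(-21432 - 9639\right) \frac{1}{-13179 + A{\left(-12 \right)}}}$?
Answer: $- \frac{677609965769}{50500732} \approx -13418.0$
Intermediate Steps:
$A{\left(s \right)} = 49 + 2 s$ ($A{\left(s \right)} = 2 s + 49 = 49 + 2 s$)
$- \frac{36049}{-14628} - \frac{31700}{\left(-21432 - 9639\right) \frac{1}{-13179 + A{\left(-12 \right)}}} = - \frac{36049}{-14628} - \frac{31700}{\left(-21432 - 9639\right) \frac{1}{-13179 + \left(49 + 2 \left(-12\right)\right)}} = \left(-36049\right) \left(- \frac{1}{14628}\right) - \frac{31700}{\left(-31071\right) \frac{1}{-13179 + \left(49 - 24\right)}} = \frac{36049}{14628} - \frac{31700}{\left(-31071\right) \frac{1}{-13179 + 25}} = \frac{36049}{14628} - \frac{31700}{\left(-31071\right) \frac{1}{-13154}} = \frac{36049}{14628} - \frac{31700}{\left(-31071\right) \left(- \frac{1}{13154}\right)} = \frac{36049}{14628} - \frac{31700}{\frac{31071}{13154}} = \frac{36049}{14628} - \frac{416981800}{31071} = - \frac{677609965769}{50500732}$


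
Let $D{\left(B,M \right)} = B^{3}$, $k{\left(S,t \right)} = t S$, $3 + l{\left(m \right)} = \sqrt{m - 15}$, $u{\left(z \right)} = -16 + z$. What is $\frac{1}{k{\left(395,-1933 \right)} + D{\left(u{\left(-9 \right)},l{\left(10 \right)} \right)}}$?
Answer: $- \frac{1}{779160} \approx -1.2834 \cdot 10^{-6}$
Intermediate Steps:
$l{\left(m \right)} = -3 + \sqrt{-15 + m}$ ($l{\left(m \right)} = -3 + \sqrt{m - 15} = -3 + \sqrt{-15 + m}$)
$k{\left(S,t \right)} = S t$
$\frac{1}{k{\left(395,-1933 \right)} + D{\left(u{\left(-9 \right)},l{\left(10 \right)} \right)}} = \frac{1}{395 \left(-1933\right) + \left(-16 - 9\right)^{3}} = \frac{1}{-763535 + \left(-25\right)^{3}} = \frac{1}{-763535 - 15625} = \frac{1}{-779160} = - \frac{1}{779160}$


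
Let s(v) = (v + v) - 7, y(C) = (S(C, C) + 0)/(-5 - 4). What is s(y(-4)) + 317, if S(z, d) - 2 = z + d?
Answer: 934/3 ≈ 311.33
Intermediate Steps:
S(z, d) = 2 + d + z (S(z, d) = 2 + (z + d) = 2 + (d + z) = 2 + d + z)
y(C) = -2/9 - 2*C/9 (y(C) = ((2 + C + C) + 0)/(-5 - 4) = ((2 + 2*C) + 0)/(-9) = (2 + 2*C)*(-⅑) = -2/9 - 2*C/9)
s(v) = -7 + 2*v (s(v) = 2*v - 7 = -7 + 2*v)
s(y(-4)) + 317 = (-7 + 2*(-2/9 - 2/9*(-4))) + 317 = (-7 + 2*(-2/9 + 8/9)) + 317 = (-7 + 2*(⅔)) + 317 = (-7 + 4/3) + 317 = -17/3 + 317 = 934/3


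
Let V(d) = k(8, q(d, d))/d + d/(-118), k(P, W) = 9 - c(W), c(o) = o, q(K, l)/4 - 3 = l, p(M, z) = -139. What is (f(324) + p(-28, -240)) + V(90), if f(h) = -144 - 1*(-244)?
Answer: -77519/1770 ≈ -43.796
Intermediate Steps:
q(K, l) = 12 + 4*l
f(h) = 100 (f(h) = -144 + 244 = 100)
k(P, W) = 9 - W
V(d) = -d/118 + (-3 - 4*d)/d (V(d) = (9 - (12 + 4*d))/d + d/(-118) = (9 + (-12 - 4*d))/d + d*(-1/118) = (-3 - 4*d)/d - d/118 = -d/118 + (-3 - 4*d)/d)
(f(324) + p(-28, -240)) + V(90) = (100 - 139) + (-4 - 3/90 - 1/118*90) = -39 + (-4 - 3*1/90 - 45/59) = -39 + (-4 - 1/30 - 45/59) = -39 - 8489/1770 = -77519/1770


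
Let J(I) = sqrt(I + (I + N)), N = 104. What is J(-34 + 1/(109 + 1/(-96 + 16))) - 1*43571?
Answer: -43571 + 2*sqrt(684537409)/8719 ≈ -43565.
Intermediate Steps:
J(I) = sqrt(104 + 2*I) (J(I) = sqrt(I + (I + 104)) = sqrt(I + (104 + I)) = sqrt(104 + 2*I))
J(-34 + 1/(109 + 1/(-96 + 16))) - 1*43571 = sqrt(104 + 2*(-34 + 1/(109 + 1/(-96 + 16)))) - 1*43571 = sqrt(104 + 2*(-34 + 1/(109 + 1/(-80)))) - 43571 = sqrt(104 + 2*(-34 + 1/(109 - 1/80))) - 43571 = sqrt(104 + 2*(-34 + 1/(8719/80))) - 43571 = sqrt(104 + 2*(-34 + 80/8719)) - 43571 = sqrt(104 + 2*(-296366/8719)) - 43571 = sqrt(104 - 592732/8719) - 43571 = sqrt(314044/8719) - 43571 = 2*sqrt(684537409)/8719 - 43571 = -43571 + 2*sqrt(684537409)/8719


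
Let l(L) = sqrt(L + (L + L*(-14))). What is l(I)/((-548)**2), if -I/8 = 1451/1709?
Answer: sqrt(14878554)/128304884 ≈ 3.0063e-5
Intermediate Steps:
I = -11608/1709 ≈ -6.7923
l(L) = 2*sqrt(3)*sqrt(-L) (l(L) = sqrt(L + (L - 14*L)) = sqrt(L - 13*L) = sqrt(-12*L) = 2*sqrt(3)*sqrt(-L))
l(I)/((-548)**2) = (2*sqrt(3)*sqrt(-1*(-11608/1709)))/((-548)**2) = (2*sqrt(3)*sqrt(11608/1709))/300304 = (2*sqrt(3)*(2*sqrt(4959518)/1709))*(1/300304) = (4*sqrt(14878554)/1709)*(1/300304) = sqrt(14878554)/128304884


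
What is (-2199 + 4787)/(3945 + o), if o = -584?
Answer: 2588/3361 ≈ 0.77001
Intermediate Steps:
(-2199 + 4787)/(3945 + o) = (-2199 + 4787)/(3945 - 584) = 2588/3361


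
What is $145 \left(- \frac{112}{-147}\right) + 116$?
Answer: $\frac{4756}{21} \approx 226.48$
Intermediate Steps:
$145 \left(- \frac{112}{-147}\right) + 116 = 145 \left(\left(-112\right) \left(- \frac{1}{147}\right)\right) + 116 = 145 \cdot \frac{16}{21} + 116 = \frac{2320}{21} + 116 = \frac{4756}{21}$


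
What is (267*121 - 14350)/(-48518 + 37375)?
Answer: -17957/11143 ≈ -1.6115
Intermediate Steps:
(267*121 - 14350)/(-48518 + 37375) = (32307 - 14350)/(-11143) = 17957*(-1/11143) = -17957/11143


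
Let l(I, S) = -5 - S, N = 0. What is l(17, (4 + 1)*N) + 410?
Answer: 405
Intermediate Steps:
l(17, (4 + 1)*N) + 410 = (-5 - (4 + 1)*0) + 410 = (-5 - 5*0) + 410 = (-5 - 1*0) + 410 = (-5 + 0) + 410 = -5 + 410 = 405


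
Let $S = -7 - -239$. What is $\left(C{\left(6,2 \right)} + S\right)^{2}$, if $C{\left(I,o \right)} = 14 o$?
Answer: $67600$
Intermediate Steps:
$S = 232$ ($S = -7 + 239 = 232$)
$\left(C{\left(6,2 \right)} + S\right)^{2} = \left(14 \cdot 2 + 232\right)^{2} = \left(28 + 232\right)^{2} = 260^{2} = 67600$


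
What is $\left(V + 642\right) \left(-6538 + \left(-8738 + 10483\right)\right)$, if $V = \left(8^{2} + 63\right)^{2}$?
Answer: $-80383403$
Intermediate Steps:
$V = 16129$ ($V = \left(64 + 63\right)^{2} = 127^{2} = 16129$)
$\left(V + 642\right) \left(-6538 + \left(-8738 + 10483\right)\right) = \left(16129 + 642\right) \left(-6538 + \left(-8738 + 10483\right)\right) = 16771 \left(-6538 + 1745\right) = 16771 \left(-4793\right) = -80383403$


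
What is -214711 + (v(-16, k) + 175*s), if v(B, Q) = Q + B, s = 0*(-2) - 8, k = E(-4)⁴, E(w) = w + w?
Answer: -212031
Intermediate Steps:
E(w) = 2*w
k = 4096 (k = (2*(-4))⁴ = (-8)⁴ = 4096)
s = -8 (s = 0 - 8 = -8)
v(B, Q) = B + Q
-214711 + (v(-16, k) + 175*s) = -214711 + ((-16 + 4096) + 175*(-8)) = -214711 + (4080 - 1400) = -214711 + 2680 = -212031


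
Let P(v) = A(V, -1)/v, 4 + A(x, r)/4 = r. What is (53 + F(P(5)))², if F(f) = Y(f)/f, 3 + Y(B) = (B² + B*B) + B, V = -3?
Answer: 34969/16 ≈ 2185.6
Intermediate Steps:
A(x, r) = -16 + 4*r
Y(B) = -3 + B + 2*B² (Y(B) = -3 + ((B² + B*B) + B) = -3 + ((B² + B²) + B) = -3 + (2*B² + B) = -3 + (B + 2*B²) = -3 + B + 2*B²)
P(v) = -20/v (P(v) = (-16 + 4*(-1))/v = (-16 - 4)/v = -20/v)
F(f) = (-3 + f + 2*f²)/f
(53 + F(P(5)))² = (53 + (1 - 3/((-20/5)) + 2*(-20/5)))² = (53 + (1 - 3/((-20*⅕)) + 2*(-20*⅕)))² = (53 + (1 - 3/(-4) + 2*(-4)))² = (53 + (1 - 3*(-¼) - 8))² = (53 + (1 + ¾ - 8))² = (53 - 25/4)² = (187/4)² = 34969/16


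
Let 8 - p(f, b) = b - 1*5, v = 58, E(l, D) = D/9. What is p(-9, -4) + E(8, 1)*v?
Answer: 211/9 ≈ 23.444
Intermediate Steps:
E(l, D) = D/9 (E(l, D) = D*(⅑) = D/9)
p(f, b) = 13 - b (p(f, b) = 8 - (b - 1*5) = 8 - (b - 5) = 8 - (-5 + b) = 8 + (5 - b) = 13 - b)
p(-9, -4) + E(8, 1)*v = (13 - 1*(-4)) + ((⅑)*1)*58 = (13 + 4) + (⅑)*58 = 17 + 58/9 = 211/9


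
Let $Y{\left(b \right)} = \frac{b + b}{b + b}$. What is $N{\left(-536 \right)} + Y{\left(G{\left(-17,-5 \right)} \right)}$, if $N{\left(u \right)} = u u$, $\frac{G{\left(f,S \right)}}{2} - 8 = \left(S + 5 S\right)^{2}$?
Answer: $287297$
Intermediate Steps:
$G{\left(f,S \right)} = 16 + 72 S^{2}$ ($G{\left(f,S \right)} = 16 + 2 \left(S + 5 S\right)^{2} = 16 + 2 \left(6 S\right)^{2} = 16 + 2 \cdot 36 S^{2} = 16 + 72 S^{2}$)
$N{\left(u \right)} = u^{2}$
$Y{\left(b \right)} = 1$ ($Y{\left(b \right)} = \frac{2 b}{2 b} = 2 b \frac{1}{2 b} = 1$)
$N{\left(-536 \right)} + Y{\left(G{\left(-17,-5 \right)} \right)} = \left(-536\right)^{2} + 1 = 287296 + 1 = 287297$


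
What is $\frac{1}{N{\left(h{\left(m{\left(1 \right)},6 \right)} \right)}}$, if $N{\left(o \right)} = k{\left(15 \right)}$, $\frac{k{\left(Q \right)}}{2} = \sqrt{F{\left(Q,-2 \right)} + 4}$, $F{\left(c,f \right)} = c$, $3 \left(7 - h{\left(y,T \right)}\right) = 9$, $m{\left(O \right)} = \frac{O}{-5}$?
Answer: $\frac{\sqrt{19}}{38} \approx 0.11471$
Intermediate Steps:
$m{\left(O \right)} = - \frac{O}{5}$ ($m{\left(O \right)} = O \left(- \frac{1}{5}\right) = - \frac{O}{5}$)
$h{\left(y,T \right)} = 4$ ($h{\left(y,T \right)} = 7 - 3 = 4$)
$k{\left(Q \right)} = 2 \sqrt{4 + Q}$ ($k{\left(Q \right)} = 2 \sqrt{Q + 4} = 2 \sqrt{4 + Q}$)
$N{\left(o \right)} = 2 \sqrt{19}$ ($N{\left(o \right)} = 2 \sqrt{4 + 15} = 2 \sqrt{19}$)
$\frac{1}{N{\left(h{\left(m{\left(1 \right)},6 \right)} \right)}} = \frac{1}{2 \sqrt{19}} = \frac{\sqrt{19}}{38}$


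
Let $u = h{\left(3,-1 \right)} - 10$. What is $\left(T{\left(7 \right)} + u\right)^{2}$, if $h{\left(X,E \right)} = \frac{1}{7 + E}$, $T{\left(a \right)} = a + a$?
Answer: $\frac{625}{36} \approx 17.361$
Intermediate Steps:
$T{\left(a \right)} = 2 a$
$u = - \frac{59}{6}$ ($u = \frac{1}{7 - 1} - 10 = \frac{1}{6} - 10 = - \frac{59}{6} \approx -9.8333$)
$\left(T{\left(7 \right)} + u\right)^{2} = \left(2 \cdot 7 - \frac{59}{6}\right)^{2} = \left(14 - \frac{59}{6}\right)^{2} = \left(\frac{25}{6}\right)^{2} = \frac{625}{36}$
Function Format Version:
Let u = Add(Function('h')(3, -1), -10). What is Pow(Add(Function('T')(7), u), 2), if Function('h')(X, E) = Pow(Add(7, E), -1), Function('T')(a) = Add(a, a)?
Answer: Rational(625, 36) ≈ 17.361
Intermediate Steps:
Function('T')(a) = Mul(2, a)
u = Rational(-59, 6) (u = Add(Pow(Add(7, -1), -1), -10) = Add(Pow(6, -1), -10) = Add(Rational(1, 6), -10) = Rational(-59, 6) ≈ -9.8333)
Pow(Add(Function('T')(7), u), 2) = Pow(Add(Mul(2, 7), Rational(-59, 6)), 2) = Pow(Add(14, Rational(-59, 6)), 2) = Pow(Rational(25, 6), 2) = Rational(625, 36)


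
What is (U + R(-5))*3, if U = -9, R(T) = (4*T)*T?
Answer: 273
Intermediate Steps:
R(T) = 4*T²
(U + R(-5))*3 = (-9 + 4*(-5)²)*3 = (-9 + 4*25)*3 = (-9 + 100)*3 = 91*3 = 273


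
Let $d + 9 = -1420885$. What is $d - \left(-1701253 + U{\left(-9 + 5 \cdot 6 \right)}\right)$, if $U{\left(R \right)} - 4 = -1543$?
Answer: $281898$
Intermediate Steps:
$U{\left(R \right)} = -1539$ ($U{\left(R \right)} = 4 - 1543 = -1539$)
$d = -1420894$ ($d = -9 - 1420885 = -1420894$)
$d - \left(-1701253 + U{\left(-9 + 5 \cdot 6 \right)}\right) = -1420894 + \left(1701253 - -1539\right) = -1420894 + \left(1701253 + 1539\right) = -1420894 + 1702792 = 281898$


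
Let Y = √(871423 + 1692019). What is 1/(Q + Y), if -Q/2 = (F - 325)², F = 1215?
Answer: -792100/1254843538279 - √2563442/2509687076558 ≈ -6.3187e-7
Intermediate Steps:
Q = -1584200 (Q = -2*(1215 - 325)² = -2*890² = -2*792100 = -1584200)
Y = √2563442 ≈ 1601.1
1/(Q + Y) = 1/(-1584200 + √2563442)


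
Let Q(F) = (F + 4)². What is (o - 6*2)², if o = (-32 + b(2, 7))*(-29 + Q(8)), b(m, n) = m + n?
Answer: 7059649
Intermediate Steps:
Q(F) = (4 + F)²
o = -2645 (o = (-32 + (2 + 7))*(-29 + (4 + 8)²) = (-32 + 9)*(-29 + 12²) = -23*(-29 + 144) = -23*115 = -2645)
(o - 6*2)² = (-2645 - 6*2)² = (-2645 - 12)² = (-2657)² = 7059649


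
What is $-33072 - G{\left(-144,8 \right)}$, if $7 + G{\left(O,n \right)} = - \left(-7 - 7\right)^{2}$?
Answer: $-32869$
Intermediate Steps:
$G{\left(O,n \right)} = -203$ ($G{\left(O,n \right)} = -7 - \left(-7 - 7\right)^{2} = -7 - \left(-14\right)^{2} = -7 - 196 = -203$)
$-33072 - G{\left(-144,8 \right)} = -33072 - -203 = -33072 + 203 = -32869$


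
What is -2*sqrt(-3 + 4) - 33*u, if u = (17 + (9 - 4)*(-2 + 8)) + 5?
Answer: -1718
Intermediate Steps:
u = 52 (u = (17 + 5*6) + 5 = (17 + 30) + 5 = 47 + 5 = 52)
-2*sqrt(-3 + 4) - 33*u = -2*sqrt(-3 + 4) - 33*52 = -2*sqrt(1) - 1716 = -2*1 - 1716 = -2 - 1716 = -1718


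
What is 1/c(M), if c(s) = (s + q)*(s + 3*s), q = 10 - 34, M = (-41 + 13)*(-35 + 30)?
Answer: 1/64960 ≈ 1.5394e-5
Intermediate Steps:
M = 140 (M = -28*(-5) = 140)
q = -24
c(s) = 4*s*(-24 + s) (c(s) = (s - 24)*(s + 3*s) = (-24 + s)*(4*s) = 4*s*(-24 + s))
1/c(M) = 1/(4*140*(-24 + 140)) = 1/(4*140*116) = 1/64960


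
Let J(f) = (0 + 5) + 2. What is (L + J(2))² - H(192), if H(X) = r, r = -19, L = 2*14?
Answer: 1244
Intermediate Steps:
L = 28
J(f) = 7 (J(f) = 5 + 2 = 7)
H(X) = -19
(L + J(2))² - H(192) = (28 + 7)² - 1*(-19) = 35² + 19 = 1225 + 19 = 1244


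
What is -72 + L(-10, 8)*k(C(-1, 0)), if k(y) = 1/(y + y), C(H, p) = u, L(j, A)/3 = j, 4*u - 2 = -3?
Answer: -12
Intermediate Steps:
u = -¼ (u = ½ + (¼)*(-3) = ½ - ¾ = -¼ ≈ -0.25000)
L(j, A) = 3*j
C(H, p) = -¼
k(y) = 1/(2*y)
-72 + L(-10, 8)*k(C(-1, 0)) = -72 + (3*(-10))*(1/(2*(-¼))) = -72 - 15*(-4) = -72 - 30*(-2) = -72 + 60 = -12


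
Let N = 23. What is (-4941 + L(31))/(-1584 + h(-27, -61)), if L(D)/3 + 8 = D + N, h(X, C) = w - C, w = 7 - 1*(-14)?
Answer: 4803/1502 ≈ 3.1977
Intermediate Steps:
w = 21 (w = 7 + 14 = 21)
h(X, C) = 21 - C
L(D) = 45 + 3*D (L(D) = -24 + 3*(D + 23) = -24 + 3*(23 + D) = -24 + (69 + 3*D) = 45 + 3*D)
(-4941 + L(31))/(-1584 + h(-27, -61)) = (-4941 + (45 + 3*31))/(-1584 + (21 - 1*(-61))) = (-4941 + (45 + 93))/(-1584 + (21 + 61)) = (-4941 + 138)/(-1584 + 82) = -4803/(-1502) = -4803*(-1/1502) = 4803/1502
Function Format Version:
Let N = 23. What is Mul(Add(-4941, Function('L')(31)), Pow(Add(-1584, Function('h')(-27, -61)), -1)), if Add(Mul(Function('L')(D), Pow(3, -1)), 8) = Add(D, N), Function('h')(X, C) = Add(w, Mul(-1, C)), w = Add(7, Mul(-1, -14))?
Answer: Rational(4803, 1502) ≈ 3.1977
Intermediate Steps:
w = 21 (w = Add(7, 14) = 21)
Function('h')(X, C) = Add(21, Mul(-1, C))
Function('L')(D) = Add(45, Mul(3, D)) (Function('L')(D) = Add(-24, Mul(3, Add(D, 23))) = Add(-24, Mul(3, Add(23, D))) = Add(-24, Add(69, Mul(3, D))) = Add(45, Mul(3, D)))
Mul(Add(-4941, Function('L')(31)), Pow(Add(-1584, Function('h')(-27, -61)), -1)) = Mul(Add(-4941, Add(45, Mul(3, 31))), Pow(Add(-1584, Add(21, Mul(-1, -61))), -1)) = Mul(Add(-4941, Add(45, 93)), Pow(Add(-1584, Add(21, 61)), -1)) = Mul(Add(-4941, 138), Pow(Add(-1584, 82), -1)) = Mul(-4803, Pow(-1502, -1)) = Mul(-4803, Rational(-1, 1502)) = Rational(4803, 1502)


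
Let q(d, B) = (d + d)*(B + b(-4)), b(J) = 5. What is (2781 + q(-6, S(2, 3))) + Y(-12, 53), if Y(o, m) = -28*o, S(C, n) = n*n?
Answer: 2949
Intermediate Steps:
S(C, n) = n²
q(d, B) = 2*d*(5 + B) (q(d, B) = (d + d)*(B + 5) = (2*d)*(5 + B) = 2*d*(5 + B))
(2781 + q(-6, S(2, 3))) + Y(-12, 53) = (2781 + 2*(-6)*(5 + 3²)) - 28*(-12) = (2781 + 2*(-6)*(5 + 9)) + 336 = (2781 + 2*(-6)*14) + 336 = (2781 - 168) + 336 = 2613 + 336 = 2949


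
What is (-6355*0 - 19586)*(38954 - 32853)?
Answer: -119494186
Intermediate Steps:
(-6355*0 - 19586)*(38954 - 32853) = (0 - 19586)*6101 = -19586*6101 = -119494186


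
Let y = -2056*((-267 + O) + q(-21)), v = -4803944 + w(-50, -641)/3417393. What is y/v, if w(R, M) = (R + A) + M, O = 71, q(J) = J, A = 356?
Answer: -1524676721736/16416964598327 ≈ -0.092872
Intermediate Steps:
w(R, M) = 356 + M + R (w(R, M) = (R + 356) + M = (356 + R) + M = 356 + M + R)
v = -16416964598327/3417393 (v = -4803944 + (356 - 641 - 50)/3417393 = -4803944 - 335*1/3417393 = -4803944 - 335/3417393 = -16416964598327/3417393 ≈ -4.8039e+6)
y = 446152 (y = -2056*((-267 + 71) - 21) = -2056*(-196 - 21) = -2056*(-217) = 446152)
y/v = 446152/(-16416964598327/3417393) = 446152*(-3417393/16416964598327) = -1524676721736/16416964598327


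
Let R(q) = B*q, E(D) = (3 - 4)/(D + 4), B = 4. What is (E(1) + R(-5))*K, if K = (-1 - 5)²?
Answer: -3636/5 ≈ -727.20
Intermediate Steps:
E(D) = -1/(4 + D)
K = 36 (K = (-6)² = 36)
R(q) = 4*q
(E(1) + R(-5))*K = (-1/(4 + 1) + 4*(-5))*36 = (-1/5 - 20)*36 = (-1*⅕ - 20)*36 = (-⅕ - 20)*36 = -101/5*36 = -3636/5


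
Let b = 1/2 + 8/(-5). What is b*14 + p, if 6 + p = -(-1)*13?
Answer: -42/5 ≈ -8.4000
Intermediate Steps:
p = 7 (p = -6 - (-1)*13 = -6 - 1*(-13) = -6 + 13 = 7)
b = -11/10 (b = 1*(1/2) + 8*(-1/5) = 1/2 - 8/5 = -11/10 ≈ -1.1000)
b*14 + p = -11/10*14 + 7 = -77/5 + 7 = -42/5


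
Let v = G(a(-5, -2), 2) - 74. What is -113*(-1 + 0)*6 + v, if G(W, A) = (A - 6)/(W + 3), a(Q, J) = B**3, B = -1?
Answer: 602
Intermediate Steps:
a(Q, J) = -1 (a(Q, J) = (-1)**3 = -1)
G(W, A) = (-6 + A)/(3 + W)
v = -76 (v = (-6 + 2)/(3 - 1) - 74 = -4/2 - 74 = (1/2)*(-4) - 74 = -2 - 74 = -76)
-113*(-1 + 0)*6 + v = -113*(-1 + 0)*6 - 76 = -(-113)*6 - 76 = -113*(-6) - 76 = 678 - 76 = 602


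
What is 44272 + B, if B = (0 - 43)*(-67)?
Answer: 47153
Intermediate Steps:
B = 2881 (B = -43*(-67) = 2881)
44272 + B = 44272 + 2881 = 47153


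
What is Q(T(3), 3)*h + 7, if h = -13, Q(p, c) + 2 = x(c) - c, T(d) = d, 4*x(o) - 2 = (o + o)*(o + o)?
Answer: -103/2 ≈ -51.500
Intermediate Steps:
x(o) = ½ + o² (x(o) = ½ + ((o + o)*(o + o))/4 = ½ + ((2*o)*(2*o))/4 = ½ + (4*o²)/4 = ½ + o²)
Q(p, c) = -3/2 + c² - c (Q(p, c) = -2 + ((½ + c²) - c) = -2 + (½ + c² - c) = -3/2 + c² - c)
Q(T(3), 3)*h + 7 = (-3/2 + 3² - 1*3)*(-13) + 7 = (-3/2 + 9 - 3)*(-13) + 7 = (9/2)*(-13) + 7 = -117/2 + 7 = -103/2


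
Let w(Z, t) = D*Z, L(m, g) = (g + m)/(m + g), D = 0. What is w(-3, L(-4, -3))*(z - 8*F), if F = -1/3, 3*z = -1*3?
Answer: 0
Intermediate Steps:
z = -1 (z = (-1*3)/3 = (⅓)*(-3) = -1)
F = -⅓ (F = -1*⅓ = -⅓ ≈ -0.33333)
L(m, g) = 1 (L(m, g) = (g + m)/(g + m) = 1)
w(Z, t) = 0 (w(Z, t) = 0*Z = 0)
w(-3, L(-4, -3))*(z - 8*F) = 0*(-1 - 8*(-⅓)) = 0*(-1 + 8/3) = 0*(5/3) = 0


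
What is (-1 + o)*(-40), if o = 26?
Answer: -1000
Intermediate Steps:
(-1 + o)*(-40) = (-1 + 26)*(-40) = 25*(-40) = -1000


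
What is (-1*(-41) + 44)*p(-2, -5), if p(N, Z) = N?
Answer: -170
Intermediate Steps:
(-1*(-41) + 44)*p(-2, -5) = (-1*(-41) + 44)*(-2) = (41 + 44)*(-2) = 85*(-2) = -170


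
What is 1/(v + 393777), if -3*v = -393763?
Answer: 3/1575094 ≈ 1.9046e-6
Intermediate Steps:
v = 393763/3 (v = -⅓*(-393763) = 393763/3 ≈ 1.3125e+5)
1/(v + 393777) = 1/(393763/3 + 393777) = 1/(1575094/3) = 3/1575094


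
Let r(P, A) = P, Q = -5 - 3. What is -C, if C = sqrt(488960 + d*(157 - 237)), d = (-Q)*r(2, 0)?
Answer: -16*sqrt(1905) ≈ -698.34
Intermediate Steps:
Q = -8
d = 16 (d = -1*(-8)*2 = 8*2 = 16)
C = 16*sqrt(1905) (C = sqrt(488960 + 16*(157 - 237)) = sqrt(488960 + 16*(-80)) = sqrt(488960 - 1280) = sqrt(487680) = 16*sqrt(1905) ≈ 698.34)
-C = -16*sqrt(1905)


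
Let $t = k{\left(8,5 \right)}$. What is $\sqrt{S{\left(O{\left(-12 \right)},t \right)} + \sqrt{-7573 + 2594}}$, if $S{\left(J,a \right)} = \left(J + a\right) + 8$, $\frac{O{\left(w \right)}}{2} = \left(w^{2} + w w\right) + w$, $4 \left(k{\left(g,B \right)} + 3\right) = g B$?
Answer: $\sqrt{567 + i \sqrt{4979}} \approx 23.858 + 1.4788 i$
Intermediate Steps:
$k{\left(g,B \right)} = -3 + \frac{B g}{4}$ ($k{\left(g,B \right)} = -3 + \frac{g B}{4} = -3 + \frac{B g}{4}$)
$t = 7$ ($t = -3 + \frac{1}{4} \cdot 5 \cdot 8 = -3 + 10 = 7$)
$O{\left(w \right)} = 2 w + 4 w^{2}$ ($O{\left(w \right)} = 2 \left(\left(w^{2} + w w\right) + w\right) = 2 \left(\left(w^{2} + w^{2}\right) + w\right) = 2 \left(2 w^{2} + w\right) = 2 \left(w + 2 w^{2}\right) = 2 w + 4 w^{2}$)
$S{\left(J,a \right)} = 8 + J + a$
$\sqrt{S{\left(O{\left(-12 \right)},t \right)} + \sqrt{-7573 + 2594}} = \sqrt{\left(8 + 2 \left(-12\right) \left(1 + 2 \left(-12\right)\right) + 7\right) + \sqrt{-7573 + 2594}} = \sqrt{\left(8 + 2 \left(-12\right) \left(1 - 24\right) + 7\right) + \sqrt{-4979}} = \sqrt{\left(8 + 2 \left(-12\right) \left(-23\right) + 7\right) + i \sqrt{4979}} = \sqrt{\left(8 + 552 + 7\right) + i \sqrt{4979}} = \sqrt{567 + i \sqrt{4979}}$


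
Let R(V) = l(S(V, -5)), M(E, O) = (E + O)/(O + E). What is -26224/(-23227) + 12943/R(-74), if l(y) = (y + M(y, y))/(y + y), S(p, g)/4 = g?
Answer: 12025580696/441313 ≈ 27250.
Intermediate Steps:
S(p, g) = 4*g
M(E, O) = 1 (M(E, O) = (E + O)/(E + O) = 1)
l(y) = (1 + y)/(2*y) (l(y) = (y + 1)/(y + y) = (1 + y)/((2*y)) = (1 + y)*(1/(2*y)) = (1 + y)/(2*y))
R(V) = 19/40 (R(V) = (1 + 4*(-5))/(2*((4*(-5)))) = (½)*(1 - 20)/(-20) = (½)*(-1/20)*(-19) = 19/40)
-26224/(-23227) + 12943/R(-74) = -26224/(-23227) + 12943/(19/40) = -26224*(-1/23227) + 12943*(40/19) = 26224/23227 + 517720/19 = 12025580696/441313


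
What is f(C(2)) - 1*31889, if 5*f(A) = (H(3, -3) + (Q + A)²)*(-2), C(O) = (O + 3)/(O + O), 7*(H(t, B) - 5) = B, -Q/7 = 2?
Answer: -8947639/280 ≈ -31956.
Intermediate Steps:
Q = -14 (Q = -7*2 = -14)
H(t, B) = 5 + B/7
C(O) = (3 + O)/(2*O) (C(O) = (3 + O)/((2*O)) = (3 + O)*(1/(2*O)) = (3 + O)/(2*O))
f(A) = -64/35 - 2*(-14 + A)²/5 (f(A) = (((5 + (⅐)*(-3)) + (-14 + A)²)*(-2))/5 = (((5 - 3/7) + (-14 + A)²)*(-2))/5 = ((32/7 + (-14 + A)²)*(-2))/5 = (-64/7 - 2*(-14 + A)²)/5 = -64/35 - 2*(-14 + A)²/5)
f(C(2)) - 1*31889 = (-64/35 - 2*(-14 + (½)*(3 + 2)/2)²/5) - 1*31889 = (-64/35 - 2*(-14 + (½)*(½)*5)²/5) - 31889 = (-64/35 - 2*(-14 + 5/4)²/5) - 31889 = (-64/35 - 2*(-51/4)²/5) - 31889 = (-64/35 - ⅖*2601/16) - 31889 = (-64/35 - 2601/40) - 31889 = -18719/280 - 31889 = -8947639/280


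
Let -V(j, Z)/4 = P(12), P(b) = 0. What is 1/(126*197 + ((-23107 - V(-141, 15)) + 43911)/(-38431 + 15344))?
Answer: 23087/573044710 ≈ 4.0288e-5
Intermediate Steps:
V(j, Z) = 0 (V(j, Z) = -4*0 = 0)
1/(126*197 + ((-23107 - V(-141, 15)) + 43911)/(-38431 + 15344)) = 1/(126*197 + ((-23107 - 1*0) + 43911)/(-38431 + 15344)) = 1/(24822 + ((-23107 + 0) + 43911)/(-23087)) = 1/(24822 + (-23107 + 43911)*(-1/23087)) = 1/(24822 + 20804*(-1/23087)) = 1/(24822 - 20804/23087) = 1/(573044710/23087) = 23087/573044710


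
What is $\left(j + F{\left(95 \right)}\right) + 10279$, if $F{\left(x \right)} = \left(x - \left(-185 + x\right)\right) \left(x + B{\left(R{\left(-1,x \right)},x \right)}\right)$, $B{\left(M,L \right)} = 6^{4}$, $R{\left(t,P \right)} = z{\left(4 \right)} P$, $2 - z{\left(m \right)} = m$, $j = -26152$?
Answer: $241462$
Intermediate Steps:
$z{\left(m \right)} = 2 - m$
$R{\left(t,P \right)} = - 2 P$ ($R{\left(t,P \right)} = \left(2 - 4\right) P = - 2 P$)
$B{\left(M,L \right)} = 1296$
$F{\left(x \right)} = 239760 + 185 x$ ($F{\left(x \right)} = \left(x - \left(-185 + x\right)\right) \left(x + 1296\right) = 185 \left(1296 + x\right) = 239760 + 185 x$)
$\left(j + F{\left(95 \right)}\right) + 10279 = \left(-26152 + \left(239760 + 185 \cdot 95\right)\right) + 10279 = \left(-26152 + \left(239760 + 17575\right)\right) + 10279 = \left(-26152 + 257335\right) + 10279 = 231183 + 10279 = 241462$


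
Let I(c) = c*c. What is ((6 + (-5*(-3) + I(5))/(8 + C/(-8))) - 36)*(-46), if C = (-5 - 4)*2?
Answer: 49220/41 ≈ 1200.5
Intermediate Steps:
I(c) = c²
C = -18 (C = -9*2 = -18)
((6 + (-5*(-3) + I(5))/(8 + C/(-8))) - 36)*(-46) = ((6 + (-5*(-3) + 5²)/(8 - 18/(-8))) - 36)*(-46) = ((6 + (15 + 25)/(8 - 18*(-⅛))) - 36)*(-46) = ((6 + 40/(8 + 9/4)) - 36)*(-46) = ((6 + 40/(41/4)) - 36)*(-46) = ((6 + 40*(4/41)) - 36)*(-46) = ((6 + 160/41) - 36)*(-46) = (406/41 - 36)*(-46) = -1070/41*(-46) = 49220/41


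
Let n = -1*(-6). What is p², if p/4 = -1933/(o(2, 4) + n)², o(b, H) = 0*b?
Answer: 3736489/81 ≈ 46130.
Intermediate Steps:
n = 6
o(b, H) = 0
p = -1933/9 (p = 4*(-1933/(0 + 6)²) = 4*(-1933/(6²)) = 4*(-1933/36) = -1933/9 ≈ -214.78)
p² = (-1933/9)² = 3736489/81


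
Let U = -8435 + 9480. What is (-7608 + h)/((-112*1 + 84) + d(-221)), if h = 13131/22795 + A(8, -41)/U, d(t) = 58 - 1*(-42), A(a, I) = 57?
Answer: -105972769/1002980 ≈ -105.66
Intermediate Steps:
U = 1045
d(t) = 100 (d(t) = 58 + 42 = 100)
h = 158118/250745 (h = 13131/22795 + 57/1045 = 13131*(1/22795) + 57*(1/1045) = 13131/22795 + 3/55 = 158118/250745 ≈ 0.63059)
(-7608 + h)/((-112*1 + 84) + d(-221)) = (-7608 + 158118/250745)/((-112*1 + 84) + 100) = -1907509842/(250745*((-112 + 84) + 100)) = -1907509842/(250745*(-28 + 100)) = -1907509842/250745/72 = -1907509842/250745*1/72 = -105972769/1002980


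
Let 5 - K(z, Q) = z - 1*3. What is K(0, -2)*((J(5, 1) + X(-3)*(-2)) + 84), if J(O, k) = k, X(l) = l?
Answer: 728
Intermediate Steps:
K(z, Q) = 8 - z (K(z, Q) = 5 - (z - 1*3) = 5 - (z - 3) = 5 - (-3 + z) = 5 + (3 - z) = 8 - z)
K(0, -2)*((J(5, 1) + X(-3)*(-2)) + 84) = (8 - 1*0)*((1 - 3*(-2)) + 84) = (8 + 0)*((1 + 6) + 84) = 8*(7 + 84) = 8*91 = 728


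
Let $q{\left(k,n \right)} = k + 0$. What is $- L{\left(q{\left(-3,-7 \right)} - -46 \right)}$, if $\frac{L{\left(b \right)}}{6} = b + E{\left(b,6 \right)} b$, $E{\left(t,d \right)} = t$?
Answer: $-11352$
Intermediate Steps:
$q{\left(k,n \right)} = k$
$L{\left(b \right)} = 6 b + 6 b^{2}$ ($L{\left(b \right)} = 6 \left(b + b b\right) = 6 \left(b + b^{2}\right) = 6 b + 6 b^{2}$)
$- L{\left(q{\left(-3,-7 \right)} - -46 \right)} = - 6 \left(-3 - -46\right) \left(1 - -43\right) = - 6 \left(-3 + 46\right) \left(1 + \left(-3 + 46\right)\right) = - 6 \cdot 43 \left(1 + 43\right) = - 6 \cdot 43 \cdot 44 = \left(-1\right) 11352 = -11352$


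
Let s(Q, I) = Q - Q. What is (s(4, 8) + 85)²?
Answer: 7225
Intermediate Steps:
s(Q, I) = 0
(s(4, 8) + 85)² = (0 + 85)² = 85² = 7225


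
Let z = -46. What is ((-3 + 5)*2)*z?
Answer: -184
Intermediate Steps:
((-3 + 5)*2)*z = ((-3 + 5)*2)*(-46) = (2*2)*(-46) = 4*(-46) = -184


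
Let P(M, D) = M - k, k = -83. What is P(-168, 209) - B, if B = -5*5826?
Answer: 29045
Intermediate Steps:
P(M, D) = 83 + M (P(M, D) = M - 1*(-83) = M + 83 = 83 + M)
B = -29130
P(-168, 209) - B = (83 - 168) - 1*(-29130) = -85 + 29130 = 29045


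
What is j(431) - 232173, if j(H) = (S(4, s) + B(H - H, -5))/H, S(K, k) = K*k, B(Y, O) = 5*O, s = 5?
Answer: -100066568/431 ≈ -2.3217e+5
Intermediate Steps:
j(H) = -5/H (j(H) = (4*5 + 5*(-5))/H = (20 - 25)/H = -5/H)
j(431) - 232173 = -5/431 - 232173 = -100066568/431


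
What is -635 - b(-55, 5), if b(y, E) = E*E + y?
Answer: -605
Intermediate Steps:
b(y, E) = y + E² (b(y, E) = E² + y = y + E²)
-635 - b(-55, 5) = -635 - (-55 + 5²) = -635 - (-55 + 25) = -635 - 1*(-30) = -635 + 30 = -605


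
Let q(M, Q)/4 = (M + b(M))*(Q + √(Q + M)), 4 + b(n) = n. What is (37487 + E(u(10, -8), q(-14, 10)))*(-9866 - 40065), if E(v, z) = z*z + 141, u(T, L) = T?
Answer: -80413476052 - 32722780160*I ≈ -8.0413e+10 - 3.2723e+10*I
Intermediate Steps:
b(n) = -4 + n
q(M, Q) = 4*(-4 + 2*M)*(Q + √(M + Q)) (q(M, Q) = 4*((M + (-4 + M))*(Q + √(Q + M))) = 4*((-4 + 2*M)*(Q + √(M + Q))) = 4*(-4 + 2*M)*(Q + √(M + Q)))
E(v, z) = 141 + z² (E(v, z) = z² + 141 = 141 + z²)
(37487 + E(u(10, -8), q(-14, 10)))*(-9866 - 40065) = (37487 + (141 + (-16*10 - 16*√(-14 + 10) + 8*(-14)*10 + 8*(-14)*√(-14 + 10))²))*(-9866 - 40065) = (37487 + (141 + (-160 - 32*I - 1120 + 8*(-14)*√(-4))²))*(-49931) = (37487 + (141 + (-160 - 32*I - 1120 + 8*(-14)*(2*I))²))*(-49931) = (37487 + (141 + (-160 - 32*I - 1120 - 224*I)²))*(-49931) = (37487 + (141 + (-1280 - 256*I)²))*(-49931) = (37628 + (-1280 - 256*I)²)*(-49931) = -1878803668 - 49931*(-1280 - 256*I)²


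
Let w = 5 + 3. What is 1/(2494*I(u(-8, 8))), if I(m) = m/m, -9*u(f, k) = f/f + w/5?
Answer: 1/2494 ≈ 0.00040096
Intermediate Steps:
w = 8
u(f, k) = -13/45 (u(f, k) = -(f/f + 8/5)/9 = -(1 + 8*(1/5))/9 = -(1 + 8/5)/9 = -1/9*13/5 = -13/45)
I(m) = 1
1/(2494*I(u(-8, 8))) = 1/(2494*1) = (1/2494)*1 = 1/2494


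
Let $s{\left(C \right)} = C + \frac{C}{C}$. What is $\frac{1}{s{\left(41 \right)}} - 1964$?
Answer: $- \frac{82487}{42} \approx -1964.0$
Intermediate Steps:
$s{\left(C \right)} = 1 + C$ ($s{\left(C \right)} = C + 1 = 1 + C$)
$\frac{1}{s{\left(41 \right)}} - 1964 = \frac{1}{1 + 41} - 1964 = \frac{1}{42} - 1964 = - \frac{82487}{42}$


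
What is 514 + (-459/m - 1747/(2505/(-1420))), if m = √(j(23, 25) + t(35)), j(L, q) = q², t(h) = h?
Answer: 753662/501 - 153*√165/110 ≈ 1486.4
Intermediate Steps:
m = 2*√165 (m = √(25² + 35) = √(625 + 35) = √660 = 2*√165 ≈ 25.690)
514 + (-459/m - 1747/(2505/(-1420))) = 514 + (-459*√165/330 - 1747/(2505/(-1420))) = 514 + (-153*√165/110 - 1747/(2505*(-1/1420))) = 514 + (-153*√165/110 - 1747/(-501/284)) = 514 + (-153*√165/110 - 1747*(-284/501)) = 514 + (-153*√165/110 + 496148/501) = 514 + (496148/501 - 153*√165/110) = 753662/501 - 153*√165/110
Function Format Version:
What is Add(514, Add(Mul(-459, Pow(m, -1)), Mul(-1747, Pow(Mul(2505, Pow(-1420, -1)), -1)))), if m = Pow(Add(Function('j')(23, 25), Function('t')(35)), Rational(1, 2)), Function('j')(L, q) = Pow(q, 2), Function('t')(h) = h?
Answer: Add(Rational(753662, 501), Mul(Rational(-153, 110), Pow(165, Rational(1, 2)))) ≈ 1486.4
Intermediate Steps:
m = Mul(2, Pow(165, Rational(1, 2))) (m = Pow(Add(Pow(25, 2), 35), Rational(1, 2)) = Pow(Add(625, 35), Rational(1, 2)) = Pow(660, Rational(1, 2)) = Mul(2, Pow(165, Rational(1, 2))) ≈ 25.690)
Add(514, Add(Mul(-459, Pow(m, -1)), Mul(-1747, Pow(Mul(2505, Pow(-1420, -1)), -1)))) = Add(514, Add(Mul(-459, Pow(Mul(2, Pow(165, Rational(1, 2))), -1)), Mul(-1747, Pow(Mul(2505, Pow(-1420, -1)), -1)))) = Add(514, Add(Mul(-459, Mul(Rational(1, 330), Pow(165, Rational(1, 2)))), Mul(-1747, Pow(Mul(2505, Rational(-1, 1420)), -1)))) = Add(514, Add(Mul(Rational(-153, 110), Pow(165, Rational(1, 2))), Mul(-1747, Pow(Rational(-501, 284), -1)))) = Add(514, Add(Mul(Rational(-153, 110), Pow(165, Rational(1, 2))), Mul(-1747, Rational(-284, 501)))) = Add(514, Add(Mul(Rational(-153, 110), Pow(165, Rational(1, 2))), Rational(496148, 501))) = Add(514, Add(Rational(496148, 501), Mul(Rational(-153, 110), Pow(165, Rational(1, 2))))) = Add(Rational(753662, 501), Mul(Rational(-153, 110), Pow(165, Rational(1, 2))))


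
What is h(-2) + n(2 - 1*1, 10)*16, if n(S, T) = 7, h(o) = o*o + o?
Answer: 114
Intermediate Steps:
h(o) = o + o² (h(o) = o² + o = o + o²)
h(-2) + n(2 - 1*1, 10)*16 = -2*(1 - 2) + 7*16 = -2*(-1) + 112 = 2 + 112 = 114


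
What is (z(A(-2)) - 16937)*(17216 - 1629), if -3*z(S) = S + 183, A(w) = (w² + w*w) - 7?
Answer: -794859065/3 ≈ -2.6495e+8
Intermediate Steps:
A(w) = -7 + 2*w² (A(w) = (w² + w²) - 7 = 2*w² - 7 = -7 + 2*w²)
z(S) = -61 - S/3 (z(S) = -(S + 183)/3 = -(183 + S)/3 = -61 - S/3)
(z(A(-2)) - 16937)*(17216 - 1629) = ((-61 - (-7 + 2*(-2)²)/3) - 16937)*(17216 - 1629) = ((-61 - (-7 + 2*4)/3) - 16937)*15587 = ((-61 - (-7 + 8)/3) - 16937)*15587 = ((-61 - ⅓*1) - 16937)*15587 = ((-61 - ⅓) - 16937)*15587 = (-184/3 - 16937)*15587 = -50995/3*15587 = -794859065/3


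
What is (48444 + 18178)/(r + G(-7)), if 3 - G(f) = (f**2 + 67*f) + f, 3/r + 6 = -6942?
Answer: 154296552/995879 ≈ 154.94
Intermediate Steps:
r = -1/2316 (r = 3/(-6 - 6942) = 3/(-6948) = 3*(-1/6948) = -1/2316 ≈ -0.00043178)
G(f) = 3 - f**2 - 68*f (G(f) = 3 - ((f**2 + 67*f) + f) = 3 - (f**2 + 68*f) = 3 + (-f**2 - 68*f) = 3 - f**2 - 68*f)
(48444 + 18178)/(r + G(-7)) = (48444 + 18178)/(-1/2316 + (3 - 1*(-7)**2 - 68*(-7))) = 66622/(-1/2316 + (3 - 1*49 + 476)) = 66622/(-1/2316 + (3 - 49 + 476)) = 66622/(-1/2316 + 430) = 66622/(995879/2316) = 66622*(2316/995879) = 154296552/995879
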